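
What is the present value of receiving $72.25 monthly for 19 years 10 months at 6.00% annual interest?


Present value of an ordinary annuity: PV = PMT × (1 − (1 + r)^(−n)) / r
Monthly rate r = 0.06/12 = 0.005, n = 238
PV = $72.25 × (1 − (1 + 0.06/12)^(−238)) / (0.06/12)
PV = $72.25 × 138.975069
PV = $10,040.95

PV = PMT × (1-(1+r)^(-n))/r = $10,040.95


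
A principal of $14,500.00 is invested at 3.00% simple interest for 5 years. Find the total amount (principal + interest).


Total amount formula: A = P(1 + rt) = P + P·r·t
Interest: I = P × r × t = $14,500.00 × 0.03 × 5 = $2,175.00
A = P + I = $14,500.00 + $2,175.00 = $16,675.00

A = P + I = P(1 + rt) = $16,675.00


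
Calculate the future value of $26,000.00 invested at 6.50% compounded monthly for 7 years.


Compound interest formula: A = P(1 + r/n)^(nt)
A = $26,000.00 × (1 + 0.065/12)^(12 × 7)
Growth factor: (1 + 0.065/12)^84 = 1.5742393
A = $26,000.00 × 1.5742393
A = $40,930.22

A = P(1 + r/n)^(nt) = $40,930.22


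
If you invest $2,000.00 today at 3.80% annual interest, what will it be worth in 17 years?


Future value formula: FV = PV × (1 + r)^t
FV = $2,000.00 × (1 + 0.038)^17
FV = $2,000.00 × 1.885189
FV = $3,770.38

FV = PV × (1 + r)^t = $3,770.38


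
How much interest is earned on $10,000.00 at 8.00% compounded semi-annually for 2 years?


Compound interest earned = final amount − principal.
A = P(1 + r/n)^(nt) = $10,000.00 × (1 + 0.08/2)^(2 × 2) = $11,698.59
Interest = A − P = $11,698.59 − $10,000.00 = $1,698.59

Interest = A - P = $1,698.59


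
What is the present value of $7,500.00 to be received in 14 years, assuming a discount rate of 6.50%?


Present value formula: PV = FV / (1 + r)^t
PV = $7,500.00 / (1 + 0.065)^14
PV = $7,500.00 / 2.414874
PV = $3,105.75

PV = FV / (1 + r)^t = $3,105.75


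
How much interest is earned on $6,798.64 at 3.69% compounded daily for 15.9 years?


Compound interest earned = final amount − principal.
A = P(1 + r/n)^(nt) = $6,798.64 × (1 + 0.0369/365)^(365 × 15.9) = $12,224.02
Interest = A − P = $12,224.02 − $6,798.64 = $5,425.38

Interest = A - P = $5,425.38


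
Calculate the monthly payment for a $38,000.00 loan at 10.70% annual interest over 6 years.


Loan payment formula: PMT = PV × r / (1 − (1 + r)^(−n))
Monthly rate r = 0.107/12 ≈ 0.00891667, n = 72 months
Denominator: 1 − (1 + 0.107/12)^(−72) = 0.472262
PMT = $38,000.00 × (0.107/12) / 0.472262
PMT = $717.47 per month

PMT = PV × r / (1-(1+r)^(-n)) = $717.47/month


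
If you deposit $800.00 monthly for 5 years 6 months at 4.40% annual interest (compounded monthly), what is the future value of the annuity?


Future value of an ordinary annuity: FV = PMT × ((1 + r)^n − 1) / r
Monthly rate r = 0.044/12 ≈ 0.00366667, n = 66
FV = $800.00 × ((1 + 0.044/12)^66 − 1) / (0.044/12)
FV = $800.00 × 74.517424
FV = $59,613.94

FV = PMT × ((1+r)^n - 1)/r = $59,613.94


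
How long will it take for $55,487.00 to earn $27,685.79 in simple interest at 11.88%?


Rearrange the simple interest formula for t:
I = P × r × t  ⇒  t = I / (P × r)
t = $27,685.79 / ($55,487.00 × 0.1188)
t = 4.2

t = I/(P×r) = 4.2 years


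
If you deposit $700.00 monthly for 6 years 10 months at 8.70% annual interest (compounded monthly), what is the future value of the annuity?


Future value of an ordinary annuity: FV = PMT × ((1 + r)^n − 1) / r
Monthly rate r = 0.087/12 = 0.00725, n = 82
FV = $700.00 × ((1 + 0.087/12)^82 − 1) / (0.087/12)
FV = $700.00 × 111.481704
FV = $78,037.19

FV = PMT × ((1+r)^n - 1)/r = $78,037.19


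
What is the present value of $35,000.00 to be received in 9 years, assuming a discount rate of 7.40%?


Present value formula: PV = FV / (1 + r)^t
PV = $35,000.00 / (1 + 0.074)^9
PV = $35,000.00 / 1.901247
PV = $18,408.97

PV = FV / (1 + r)^t = $18,408.97


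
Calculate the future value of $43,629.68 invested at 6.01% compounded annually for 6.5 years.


Compound interest formula: A = P(1 + r/n)^(nt)
A = $43,629.68 × (1 + 0.0601/1)^(1 × 6.5)
Growth factor: (1 + 0.0601/1)^6.5 = 1.4613506
A = $43,629.68 × 1.4613506
A = $63,758.26

A = P(1 + r/n)^(nt) = $63,758.26


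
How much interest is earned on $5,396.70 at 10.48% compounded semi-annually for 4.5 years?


Compound interest earned = final amount − principal.
A = P(1 + r/n)^(nt) = $5,396.70 × (1 + 0.1048/2)^(2 × 4.5) = $8,545.86
Interest = A − P = $8,545.86 − $5,396.70 = $3,149.16

Interest = A - P = $3,149.16


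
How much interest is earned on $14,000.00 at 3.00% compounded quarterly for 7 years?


Compound interest earned = final amount − principal.
A = P(1 + r/n)^(nt) = $14,000.00 × (1 + 0.03/4)^(4 × 7) = $17,257.96
Interest = A − P = $17,257.96 − $14,000.00 = $3,257.96

Interest = A - P = $3,257.96


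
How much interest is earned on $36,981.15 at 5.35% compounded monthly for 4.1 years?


Compound interest earned = final amount − principal.
A = P(1 + r/n)^(nt) = $36,981.15 × (1 + 0.0535/12)^(12 × 4.1) = $46,028.96
Interest = A − P = $46,028.96 − $36,981.15 = $9,047.81

Interest = A - P = $9,047.81


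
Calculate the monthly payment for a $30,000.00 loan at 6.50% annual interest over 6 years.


Loan payment formula: PMT = PV × r / (1 − (1 + r)^(−n))
Monthly rate r = 0.065/12 ≈ 0.00541667, n = 72 months
Denominator: 1 − (1 + 0.065/12)^(−72) = 0.322230
PMT = $30,000.00 × (0.065/12) / 0.322230
PMT = $504.30 per month

PMT = PV × r / (1-(1+r)^(-n)) = $504.30/month


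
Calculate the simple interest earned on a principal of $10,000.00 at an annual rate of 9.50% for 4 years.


Simple interest formula: I = P × r × t
I = $10,000.00 × 0.095 × 4
I = $3,800.00

I = P × r × t = $3,800.00


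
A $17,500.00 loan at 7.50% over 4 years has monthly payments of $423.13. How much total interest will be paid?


Total paid over the life of the loan = PMT × n.
Total paid = $423.13 × 48 = $20,310.24
Total interest = total paid − principal = $20,310.24 − $17,500.00 = $2,810.24

Total interest = (PMT × n) - PV = $2,810.24


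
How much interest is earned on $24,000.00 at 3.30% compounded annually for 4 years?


Compound interest earned = final amount − principal.
A = P(1 + r/n)^(nt) = $24,000.00 × (1 + 0.033/1)^(1 × 4) = $27,328.29
Interest = A − P = $27,328.29 − $24,000.00 = $3,328.29

Interest = A - P = $3,328.29


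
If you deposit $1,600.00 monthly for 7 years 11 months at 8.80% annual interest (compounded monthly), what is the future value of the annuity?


Future value of an ordinary annuity: FV = PMT × ((1 + r)^n − 1) / r
Monthly rate r = 0.088/12 ≈ 0.00733333, n = 95
FV = $1,600.00 × ((1 + 0.088/12)^95 − 1) / (0.088/12)
FV = $1,600.00 × 136.630347
FV = $218,608.56

FV = PMT × ((1+r)^n - 1)/r = $218,608.56


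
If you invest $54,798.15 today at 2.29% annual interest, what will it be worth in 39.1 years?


Future value formula: FV = PV × (1 + r)^t
FV = $54,798.15 × (1 + 0.0229)^39.1
FV = $54,798.15 × 2.4236912
FV = $132,813.79

FV = PV × (1 + r)^t = $132,813.79


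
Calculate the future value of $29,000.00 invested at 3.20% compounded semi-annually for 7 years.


Compound interest formula: A = P(1 + r/n)^(nt)
A = $29,000.00 × (1 + 0.032/2)^(2 × 7)
Growth factor: (1 + 0.032/2)^14 = 1.2488547
A = $29,000.00 × 1.2488547
A = $36,216.79

A = P(1 + r/n)^(nt) = $36,216.79


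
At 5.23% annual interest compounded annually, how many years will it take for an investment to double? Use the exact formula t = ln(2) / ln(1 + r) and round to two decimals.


Doubling condition: (1 + r)^t = 2
Take ln of both sides: t × ln(1 + r) = ln(2)
t = ln(2) / ln(1 + r)
t = 0.693147 / 0.050978
t = 13.60

t = ln(2) / ln(1 + r) = 13.60 years


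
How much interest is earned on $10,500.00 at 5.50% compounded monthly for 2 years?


Compound interest earned = final amount − principal.
A = P(1 + r/n)^(nt) = $10,500.00 × (1 + 0.055/12)^(12 × 2) = $11,717.97
Interest = A − P = $11,717.97 − $10,500.00 = $1,217.97

Interest = A - P = $1,217.97


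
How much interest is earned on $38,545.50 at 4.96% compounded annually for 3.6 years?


Compound interest earned = final amount − principal.
A = P(1 + r/n)^(nt) = $38,545.50 × (1 + 0.0496/1)^(1 × 3.6) = $45,883.81
Interest = A − P = $45,883.81 − $38,545.50 = $7,338.31

Interest = A - P = $7,338.31


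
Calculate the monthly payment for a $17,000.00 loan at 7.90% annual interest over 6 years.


Loan payment formula: PMT = PV × r / (1 − (1 + r)^(−n))
Monthly rate r = 0.079/12 ≈ 0.00658333, n = 72 months
Denominator: 1 − (1 + 0.079/12)^(−72) = 0.376525
PMT = $17,000.00 × (0.079/12) / 0.376525
PMT = $297.24 per month

PMT = PV × r / (1-(1+r)^(-n)) = $297.24/month


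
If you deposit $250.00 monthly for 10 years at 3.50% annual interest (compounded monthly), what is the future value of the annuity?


Future value of an ordinary annuity: FV = PMT × ((1 + r)^n − 1) / r
Monthly rate r = 0.035/12 ≈ 0.00291667, n = 120
FV = $250.00 × ((1 + 0.035/12)^120 − 1) / (0.035/12)
FV = $250.00 × 143.432510
FV = $35,858.13

FV = PMT × ((1+r)^n - 1)/r = $35,858.13


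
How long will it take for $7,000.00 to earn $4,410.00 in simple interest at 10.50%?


Rearrange the simple interest formula for t:
I = P × r × t  ⇒  t = I / (P × r)
t = $4,410.00 / ($7,000.00 × 0.105)
t = 6

t = I/(P×r) = 6 years


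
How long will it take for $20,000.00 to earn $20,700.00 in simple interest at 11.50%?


Rearrange the simple interest formula for t:
I = P × r × t  ⇒  t = I / (P × r)
t = $20,700.00 / ($20,000.00 × 0.115)
t = 9

t = I/(P×r) = 9 years


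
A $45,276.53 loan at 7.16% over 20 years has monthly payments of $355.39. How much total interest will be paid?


Total paid over the life of the loan = PMT × n.
Total paid = $355.39 × 240 = $85,293.60
Total interest = total paid − principal = $85,293.60 − $45,276.53 = $40,017.07

Total interest = (PMT × n) - PV = $40,017.07


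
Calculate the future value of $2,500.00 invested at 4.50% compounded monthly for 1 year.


Compound interest formula: A = P(1 + r/n)^(nt)
A = $2,500.00 × (1 + 0.045/12)^(12 × 1)
Growth factor: (1 + 0.045/12)^12 = 1.045940
A = $2,500.00 × 1.045940
A = $2,614.85

A = P(1 + r/n)^(nt) = $2,614.85


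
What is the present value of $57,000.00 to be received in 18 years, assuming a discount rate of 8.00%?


Present value formula: PV = FV / (1 + r)^t
PV = $57,000.00 / (1 + 0.08)^18
PV = $57,000.00 / 3.9960195
PV = $14,264.19

PV = FV / (1 + r)^t = $14,264.19


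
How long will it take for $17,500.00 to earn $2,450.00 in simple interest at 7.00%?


Rearrange the simple interest formula for t:
I = P × r × t  ⇒  t = I / (P × r)
t = $2,450.00 / ($17,500.00 × 0.07)
t = 2

t = I/(P×r) = 2 years


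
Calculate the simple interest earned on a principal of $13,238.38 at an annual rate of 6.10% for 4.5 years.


Simple interest formula: I = P × r × t
I = $13,238.38 × 0.061 × 4.5
I = $3,633.94

I = P × r × t = $3,633.94


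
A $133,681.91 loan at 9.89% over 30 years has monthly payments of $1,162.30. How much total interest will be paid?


Total paid over the life of the loan = PMT × n.
Total paid = $1,162.30 × 360 = $418,428.00
Total interest = total paid − principal = $418,428.00 − $133,681.91 = $284,746.09

Total interest = (PMT × n) - PV = $284,746.09


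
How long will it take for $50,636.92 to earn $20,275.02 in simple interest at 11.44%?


Rearrange the simple interest formula for t:
I = P × r × t  ⇒  t = I / (P × r)
t = $20,275.02 / ($50,636.92 × 0.1144)
t = 3.5

t = I/(P×r) = 3.5 years


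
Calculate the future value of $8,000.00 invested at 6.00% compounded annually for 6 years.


Compound interest formula: A = P(1 + r/n)^(nt)
A = $8,000.00 × (1 + 0.06/1)^(1 × 6)
Growth factor: (1 + 0.06/1)^6 = 1.418519
A = $8,000.00 × 1.418519
A = $11,348.15

A = P(1 + r/n)^(nt) = $11,348.15


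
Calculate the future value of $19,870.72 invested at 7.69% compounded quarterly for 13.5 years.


Compound interest formula: A = P(1 + r/n)^(nt)
A = $19,870.72 × (1 + 0.0769/4)^(4 × 13.5)
Growth factor: (1 + 0.0769/4)^54 = 2.7962993
A = $19,870.72 × 2.7962993
A = $55,564.48

A = P(1 + r/n)^(nt) = $55,564.48


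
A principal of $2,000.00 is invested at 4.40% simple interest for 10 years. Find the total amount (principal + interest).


Total amount formula: A = P(1 + rt) = P + P·r·t
Interest: I = P × r × t = $2,000.00 × 0.044 × 10 = $880.00
A = P + I = $2,000.00 + $880.00 = $2,880.00

A = P + I = P(1 + rt) = $2,880.00


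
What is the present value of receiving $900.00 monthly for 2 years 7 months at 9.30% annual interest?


Present value of an ordinary annuity: PV = PMT × (1 − (1 + r)^(−n)) / r
Monthly rate r = 0.093/12 = 0.00775, n = 31
PV = $900.00 × (1 − (1 + 0.093/12)^(−31)) / (0.093/12)
PV = $900.00 × 27.463233
PV = $24,716.91

PV = PMT × (1-(1+r)^(-n))/r = $24,716.91


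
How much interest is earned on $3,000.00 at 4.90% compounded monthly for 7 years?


Compound interest earned = final amount − principal.
A = P(1 + r/n)^(nt) = $3,000.00 × (1 + 0.049/12)^(12 × 7) = $4,224.55
Interest = A − P = $4,224.55 − $3,000.00 = $1,224.55

Interest = A - P = $1,224.55


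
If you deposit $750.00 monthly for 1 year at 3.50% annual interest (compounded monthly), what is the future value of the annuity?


Future value of an ordinary annuity: FV = PMT × ((1 + r)^n − 1) / r
Monthly rate r = 0.035/12 ≈ 0.00291667, n = 12
FV = $750.00 × ((1 + 0.035/12)^12 − 1) / (0.035/12)
FV = $750.00 × 12.194384
FV = $9,145.79

FV = PMT × ((1+r)^n - 1)/r = $9,145.79


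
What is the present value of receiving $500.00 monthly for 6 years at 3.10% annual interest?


Present value of an ordinary annuity: PV = PMT × (1 − (1 + r)^(−n)) / r
Monthly rate r = 0.031/12 ≈ 0.00258333, n = 72
PV = $500.00 × (1 − (1 + 0.031/12)^(−72)) / (0.031/12)
PV = $500.00 × 65.623452
PV = $32,811.73

PV = PMT × (1-(1+r)^(-n))/r = $32,811.73


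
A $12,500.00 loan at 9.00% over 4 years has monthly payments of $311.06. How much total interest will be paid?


Total paid over the life of the loan = PMT × n.
Total paid = $311.06 × 48 = $14,930.88
Total interest = total paid − principal = $14,930.88 − $12,500.00 = $2,430.88

Total interest = (PMT × n) - PV = $2,430.88


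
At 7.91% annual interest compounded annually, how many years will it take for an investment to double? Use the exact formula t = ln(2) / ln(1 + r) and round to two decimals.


Doubling condition: (1 + r)^t = 2
Take ln of both sides: t × ln(1 + r) = ln(2)
t = ln(2) / ln(1 + r)
t = 0.693147 / 0.076127
t = 9.11

t = ln(2) / ln(1 + r) = 9.11 years


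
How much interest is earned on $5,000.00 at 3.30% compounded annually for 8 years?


Compound interest earned = final amount − principal.
A = P(1 + r/n)^(nt) = $5,000.00 × (1 + 0.033/1)^(1 × 8) = $6,482.95
Interest = A − P = $6,482.95 − $5,000.00 = $1,482.95

Interest = A - P = $1,482.95


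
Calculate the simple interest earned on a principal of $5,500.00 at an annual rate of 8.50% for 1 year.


Simple interest formula: I = P × r × t
I = $5,500.00 × 0.085 × 1
I = $467.50

I = P × r × t = $467.50


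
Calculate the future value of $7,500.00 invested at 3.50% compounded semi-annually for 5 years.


Compound interest formula: A = P(1 + r/n)^(nt)
A = $7,500.00 × (1 + 0.035/2)^(2 × 5)
Growth factor: (1 + 0.035/2)^10 = 1.189444
A = $7,500.00 × 1.189444
A = $8,920.83

A = P(1 + r/n)^(nt) = $8,920.83


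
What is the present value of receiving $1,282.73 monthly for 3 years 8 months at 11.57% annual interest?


Present value of an ordinary annuity: PV = PMT × (1 − (1 + r)^(−n)) / r
Monthly rate r = 0.1157/12 ≈ 0.00964167, n = 44
PV = $1,282.73 × (1 − (1 + 0.1157/12)^(−44)) / (0.1157/12)
PV = $1,282.73 × 35.719747
PV = $45,818.79

PV = PMT × (1-(1+r)^(-n))/r = $45,818.79


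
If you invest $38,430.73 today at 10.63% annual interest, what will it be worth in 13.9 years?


Future value formula: FV = PV × (1 + r)^t
FV = $38,430.73 × (1 + 0.1063)^13.9
FV = $38,430.73 × 4.0722411
FV = $156,499.20

FV = PV × (1 + r)^t = $156,499.20


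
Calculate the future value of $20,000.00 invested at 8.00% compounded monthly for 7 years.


Compound interest formula: A = P(1 + r/n)^(nt)
A = $20,000.00 × (1 + 0.08/12)^(12 × 7)
Growth factor: (1 + 0.08/12)^84 = 1.747422
A = $20,000.00 × 1.747422
A = $34,948.44

A = P(1 + r/n)^(nt) = $34,948.44


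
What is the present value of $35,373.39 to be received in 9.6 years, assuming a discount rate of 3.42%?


Present value formula: PV = FV / (1 + r)^t
PV = $35,373.39 / (1 + 0.0342)^9.6
PV = $35,373.39 / 1.3810313
PV = $25,613.75

PV = FV / (1 + r)^t = $25,613.75


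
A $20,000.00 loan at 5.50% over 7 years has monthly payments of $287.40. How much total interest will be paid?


Total paid over the life of the loan = PMT × n.
Total paid = $287.40 × 84 = $24,141.60
Total interest = total paid − principal = $24,141.60 − $20,000.00 = $4,141.60

Total interest = (PMT × n) - PV = $4,141.60


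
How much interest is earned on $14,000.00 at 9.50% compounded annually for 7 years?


Compound interest earned = final amount − principal.
A = P(1 + r/n)^(nt) = $14,000.00 × (1 + 0.095/1)^(1 × 7) = $26,425.72
Interest = A − P = $26,425.72 − $14,000.00 = $12,425.72

Interest = A - P = $12,425.72


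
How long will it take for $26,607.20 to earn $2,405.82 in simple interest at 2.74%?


Rearrange the simple interest formula for t:
I = P × r × t  ⇒  t = I / (P × r)
t = $2,405.82 / ($26,607.20 × 0.0274)
t = 3.3

t = I/(P×r) = 3.3 years


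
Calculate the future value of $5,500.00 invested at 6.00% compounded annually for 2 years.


Compound interest formula: A = P(1 + r/n)^(nt)
A = $5,500.00 × (1 + 0.06/1)^(1 × 2)
Growth factor: (1 + 0.06/1)^2 = 1.123600
A = $5,500.00 × 1.123600
A = $6,179.80

A = P(1 + r/n)^(nt) = $6,179.80


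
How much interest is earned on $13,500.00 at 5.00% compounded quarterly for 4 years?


Compound interest earned = final amount − principal.
A = P(1 + r/n)^(nt) = $13,500.00 × (1 + 0.05/4)^(4 × 4) = $16,468.51
Interest = A − P = $16,468.51 − $13,500.00 = $2,968.51

Interest = A - P = $2,968.51


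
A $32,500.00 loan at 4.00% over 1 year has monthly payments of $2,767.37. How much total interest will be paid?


Total paid over the life of the loan = PMT × n.
Total paid = $2,767.37 × 12 = $33,208.44
Total interest = total paid − principal = $33,208.44 − $32,500.00 = $708.44

Total interest = (PMT × n) - PV = $708.44


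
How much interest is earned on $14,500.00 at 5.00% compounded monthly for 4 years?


Compound interest earned = final amount − principal.
A = P(1 + r/n)^(nt) = $14,500.00 × (1 + 0.05/12)^(12 × 4) = $17,702.98
Interest = A − P = $17,702.98 − $14,500.00 = $3,202.98

Interest = A - P = $3,202.98


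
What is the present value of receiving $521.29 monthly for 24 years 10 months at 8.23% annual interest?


Present value of an ordinary annuity: PV = PMT × (1 − (1 + r)^(−n)) / r
Monthly rate r = 0.0823/12 ≈ 0.00685833, n = 298
PV = $521.29 × (1 − (1 + 0.0823/12)^(−298)) / (0.0823/12)
PV = $521.29 × 126.788152
PV = $66,093.40

PV = PMT × (1-(1+r)^(-n))/r = $66,093.40


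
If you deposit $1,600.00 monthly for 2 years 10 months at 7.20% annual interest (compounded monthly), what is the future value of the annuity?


Future value of an ordinary annuity: FV = PMT × ((1 + r)^n − 1) / r
Monthly rate r = 0.072/12 = 0.006, n = 34
FV = $1,600.00 × ((1 + 0.072/12)^34 − 1) / (0.072/12)
FV = $1,600.00 × 37.591813
FV = $60,146.90

FV = PMT × ((1+r)^n - 1)/r = $60,146.90


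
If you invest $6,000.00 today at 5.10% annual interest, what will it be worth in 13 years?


Future value formula: FV = PV × (1 + r)^t
FV = $6,000.00 × (1 + 0.051)^13
FV = $6,000.00 × 1.909129
FV = $11,454.77

FV = PV × (1 + r)^t = $11,454.77


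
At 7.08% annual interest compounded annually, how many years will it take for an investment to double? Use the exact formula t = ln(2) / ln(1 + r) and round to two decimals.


Doubling condition: (1 + r)^t = 2
Take ln of both sides: t × ln(1 + r) = ln(2)
t = ln(2) / ln(1 + r)
t = 0.693147 / 0.068406
t = 10.13

t = ln(2) / ln(1 + r) = 10.13 years


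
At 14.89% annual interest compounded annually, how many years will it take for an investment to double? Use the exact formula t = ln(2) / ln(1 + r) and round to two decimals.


Doubling condition: (1 + r)^t = 2
Take ln of both sides: t × ln(1 + r) = ln(2)
t = ln(2) / ln(1 + r)
t = 0.693147 / 0.138805
t = 4.99

t = ln(2) / ln(1 + r) = 4.99 years


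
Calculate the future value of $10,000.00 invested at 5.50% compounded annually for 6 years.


Compound interest formula: A = P(1 + r/n)^(nt)
A = $10,000.00 × (1 + 0.055/1)^(1 × 6)
Growth factor: (1 + 0.055/1)^6 = 1.378843
A = $10,000.00 × 1.378843
A = $13,788.43

A = P(1 + r/n)^(nt) = $13,788.43


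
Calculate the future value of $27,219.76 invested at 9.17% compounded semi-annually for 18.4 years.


Compound interest formula: A = P(1 + r/n)^(nt)
A = $27,219.76 × (1 + 0.0917/2)^(2 × 18.4)
Growth factor: (1 + 0.0917/2)^36.8 = 5.2056378
A = $27,219.76 × 5.2056378
A = $141,696.21

A = P(1 + r/n)^(nt) = $141,696.21


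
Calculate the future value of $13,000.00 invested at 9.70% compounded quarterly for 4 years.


Compound interest formula: A = P(1 + r/n)^(nt)
A = $13,000.00 × (1 + 0.097/4)^(4 × 4)
Growth factor: (1 + 0.097/4)^16 = 1.467221
A = $13,000.00 × 1.467221
A = $19,073.87

A = P(1 + r/n)^(nt) = $19,073.87


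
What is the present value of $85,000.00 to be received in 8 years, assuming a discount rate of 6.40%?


Present value formula: PV = FV / (1 + r)^t
PV = $85,000.00 / (1 + 0.064)^8
PV = $85,000.00 / 1.6426046
PV = $51,747.09

PV = FV / (1 + r)^t = $51,747.09


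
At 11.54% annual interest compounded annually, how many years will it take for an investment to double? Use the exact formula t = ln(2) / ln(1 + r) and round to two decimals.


Doubling condition: (1 + r)^t = 2
Take ln of both sides: t × ln(1 + r) = ln(2)
t = ln(2) / ln(1 + r)
t = 0.693147 / 0.109213
t = 6.35

t = ln(2) / ln(1 + r) = 6.35 years


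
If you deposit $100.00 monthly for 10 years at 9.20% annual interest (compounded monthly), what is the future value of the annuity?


Future value of an ordinary annuity: FV = PMT × ((1 + r)^n − 1) / r
Monthly rate r = 0.092/12 ≈ 0.00766667, n = 120
FV = $100.00 × ((1 + 0.092/12)^120 − 1) / (0.092/12)
FV = $100.00 × 195.717569
FV = $19,571.76

FV = PMT × ((1+r)^n - 1)/r = $19,571.76


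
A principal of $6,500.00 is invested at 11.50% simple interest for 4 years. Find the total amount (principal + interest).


Total amount formula: A = P(1 + rt) = P + P·r·t
Interest: I = P × r × t = $6,500.00 × 0.115 × 4 = $2,990.00
A = P + I = $6,500.00 + $2,990.00 = $9,490.00

A = P + I = P(1 + rt) = $9,490.00


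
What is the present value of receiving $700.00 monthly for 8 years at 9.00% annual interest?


Present value of an ordinary annuity: PV = PMT × (1 − (1 + r)^(−n)) / r
Monthly rate r = 0.09/12 = 0.0075, n = 96
PV = $700.00 × (1 − (1 + 0.09/12)^(−96)) / (0.09/12)
PV = $700.00 × 68.258439
PV = $47,780.91

PV = PMT × (1-(1+r)^(-n))/r = $47,780.91


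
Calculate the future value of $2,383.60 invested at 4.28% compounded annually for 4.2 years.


Compound interest formula: A = P(1 + r/n)^(nt)
A = $2,383.60 × (1 + 0.0428/1)^(1 × 4.2)
Growth factor: (1 + 0.0428/1)^4.2 = 1.192461
A = $2,383.60 × 1.192461
A = $2,842.35

A = P(1 + r/n)^(nt) = $2,842.35


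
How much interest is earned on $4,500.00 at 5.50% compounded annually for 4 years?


Compound interest earned = final amount − principal.
A = P(1 + r/n)^(nt) = $4,500.00 × (1 + 0.055/1)^(1 × 4) = $5,574.71
Interest = A − P = $5,574.71 − $4,500.00 = $1,074.71

Interest = A - P = $1,074.71


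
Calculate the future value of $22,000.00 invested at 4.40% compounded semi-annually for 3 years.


Compound interest formula: A = P(1 + r/n)^(nt)
A = $22,000.00 × (1 + 0.044/2)^(2 × 3)
Growth factor: (1 + 0.044/2)^6 = 1.1394765
A = $22,000.00 × 1.1394765
A = $25,068.48

A = P(1 + r/n)^(nt) = $25,068.48


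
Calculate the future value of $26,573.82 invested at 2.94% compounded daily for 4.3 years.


Compound interest formula: A = P(1 + r/n)^(nt)
A = $26,573.82 × (1 + 0.0294/365)^(365 × 4.3)
Growth factor: (1 + 0.0294/365)^1569.5 = 1.134753
A = $26,573.82 × 1.134753
A = $30,154.72

A = P(1 + r/n)^(nt) = $30,154.72


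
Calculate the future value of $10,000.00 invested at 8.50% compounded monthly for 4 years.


Compound interest formula: A = P(1 + r/n)^(nt)
A = $10,000.00 × (1 + 0.085/12)^(12 × 4)
Growth factor: (1 + 0.085/12)^48 = 1.403265
A = $10,000.00 × 1.403265
A = $14,032.65

A = P(1 + r/n)^(nt) = $14,032.65


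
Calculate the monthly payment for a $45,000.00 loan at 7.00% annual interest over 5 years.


Loan payment formula: PMT = PV × r / (1 − (1 + r)^(−n))
Monthly rate r = 0.07/12 ≈ 0.00583333, n = 60 months
Denominator: 1 − (1 + 0.07/12)^(−60) = 0.294595
PMT = $45,000.00 × (0.07/12) / 0.294595
PMT = $891.05 per month

PMT = PV × r / (1-(1+r)^(-n)) = $891.05/month


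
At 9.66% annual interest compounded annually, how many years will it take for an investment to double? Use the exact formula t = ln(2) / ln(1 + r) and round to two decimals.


Doubling condition: (1 + r)^t = 2
Take ln of both sides: t × ln(1 + r) = ln(2)
t = ln(2) / ln(1 + r)
t = 0.693147 / 0.092214
t = 7.52

t = ln(2) / ln(1 + r) = 7.52 years


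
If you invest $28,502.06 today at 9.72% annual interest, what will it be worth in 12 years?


Future value formula: FV = PV × (1 + r)^t
FV = $28,502.06 × (1 + 0.0972)^12
FV = $28,502.06 × 3.0438944
FV = $86,757.26

FV = PV × (1 + r)^t = $86,757.26


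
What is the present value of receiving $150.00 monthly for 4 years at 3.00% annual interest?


Present value of an ordinary annuity: PV = PMT × (1 − (1 + r)^(−n)) / r
Monthly rate r = 0.03/12 = 0.0025, n = 48
PV = $150.00 × (1 − (1 + 0.03/12)^(−48)) / (0.03/12)
PV = $150.00 × 45.178695
PV = $6,776.80

PV = PMT × (1-(1+r)^(-n))/r = $6,776.80


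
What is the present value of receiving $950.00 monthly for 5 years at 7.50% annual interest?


Present value of an ordinary annuity: PV = PMT × (1 − (1 + r)^(−n)) / r
Monthly rate r = 0.075/12 = 0.00625, n = 60
PV = $950.00 × (1 − (1 + 0.075/12)^(−60)) / (0.075/12)
PV = $950.00 × 49.905308
PV = $47,410.04

PV = PMT × (1-(1+r)^(-n))/r = $47,410.04


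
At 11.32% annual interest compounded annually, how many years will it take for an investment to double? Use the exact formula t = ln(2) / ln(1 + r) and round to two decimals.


Doubling condition: (1 + r)^t = 2
Take ln of both sides: t × ln(1 + r) = ln(2)
t = ln(2) / ln(1 + r)
t = 0.693147 / 0.107239
t = 6.46

t = ln(2) / ln(1 + r) = 6.46 years


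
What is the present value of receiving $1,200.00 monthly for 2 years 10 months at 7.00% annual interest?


Present value of an ordinary annuity: PV = PMT × (1 − (1 + r)^(−n)) / r
Monthly rate r = 0.07/12 ≈ 0.00583333, n = 34
PV = $1,200.00 × (1 − (1 + 0.07/12)^(−34)) / (0.07/12)
PV = $1,200.00 × 30.759575
PV = $36,911.49

PV = PMT × (1-(1+r)^(-n))/r = $36,911.49


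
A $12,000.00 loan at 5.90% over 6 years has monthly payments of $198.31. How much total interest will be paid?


Total paid over the life of the loan = PMT × n.
Total paid = $198.31 × 72 = $14,278.32
Total interest = total paid − principal = $14,278.32 − $12,000.00 = $2,278.32

Total interest = (PMT × n) - PV = $2,278.32


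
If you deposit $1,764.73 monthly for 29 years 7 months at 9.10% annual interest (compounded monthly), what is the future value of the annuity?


Future value of an ordinary annuity: FV = PMT × ((1 + r)^n − 1) / r
Monthly rate r = 0.091/12 ≈ 0.00758333, n = 355
FV = $1,764.73 × ((1 + 0.091/12)^355 − 1) / (0.091/12)
FV = $1,764.73 × 1795.150979
FV = $3,167,956.79

FV = PMT × ((1+r)^n - 1)/r = $3,167,956.79


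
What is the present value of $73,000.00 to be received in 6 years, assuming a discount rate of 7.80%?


Present value formula: PV = FV / (1 + r)^t
PV = $73,000.00 / (1 + 0.078)^6
PV = $73,000.00 / 1.5693238
PV = $46,516.85

PV = FV / (1 + r)^t = $46,516.85


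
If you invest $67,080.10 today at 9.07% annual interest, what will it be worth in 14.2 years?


Future value formula: FV = PV × (1 + r)^t
FV = $67,080.10 × (1 + 0.0907)^14.2
FV = $67,080.10 × 3.4309584
FV = $230,149.03

FV = PV × (1 + r)^t = $230,149.03


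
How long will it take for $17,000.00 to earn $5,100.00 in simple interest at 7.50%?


Rearrange the simple interest formula for t:
I = P × r × t  ⇒  t = I / (P × r)
t = $5,100.00 / ($17,000.00 × 0.075)
t = 4

t = I/(P×r) = 4 years


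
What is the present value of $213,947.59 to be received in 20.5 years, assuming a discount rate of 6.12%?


Present value formula: PV = FV / (1 + r)^t
PV = $213,947.59 / (1 + 0.0612)^20.5
PV = $213,947.59 / 3.379430
PV = $63,308.78

PV = FV / (1 + r)^t = $63,308.78


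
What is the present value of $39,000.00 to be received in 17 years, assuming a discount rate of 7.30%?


Present value formula: PV = FV / (1 + r)^t
PV = $39,000.00 / (1 + 0.073)^17
PV = $39,000.00 / 3.312800
PV = $11,772.52

PV = FV / (1 + r)^t = $11,772.52


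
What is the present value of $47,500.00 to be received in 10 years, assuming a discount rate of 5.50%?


Present value formula: PV = FV / (1 + r)^t
PV = $47,500.00 / (1 + 0.055)^10
PV = $47,500.00 / 1.7081445
PV = $27,807.95

PV = FV / (1 + r)^t = $27,807.95


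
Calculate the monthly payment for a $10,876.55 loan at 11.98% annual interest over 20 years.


Loan payment formula: PMT = PV × r / (1 − (1 + r)^(−n))
Monthly rate r = 0.1198/12 ≈ 0.00998333, n = 240 months
Denominator: 1 − (1 + 0.1198/12)^(−240) = 0.907830
PMT = $10,876.55 × (0.1198/12) / 0.907830
PMT = $119.61 per month

PMT = PV × r / (1-(1+r)^(-n)) = $119.61/month


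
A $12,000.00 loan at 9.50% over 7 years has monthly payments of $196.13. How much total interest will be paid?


Total paid over the life of the loan = PMT × n.
Total paid = $196.13 × 84 = $16,474.92
Total interest = total paid − principal = $16,474.92 − $12,000.00 = $4,474.92

Total interest = (PMT × n) - PV = $4,474.92


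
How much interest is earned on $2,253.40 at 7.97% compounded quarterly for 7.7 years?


Compound interest earned = final amount − principal.
A = P(1 + r/n)^(nt) = $2,253.40 × (1 + 0.0797/4)^(4 × 7.7) = $4,137.52
Interest = A − P = $4,137.52 − $2,253.40 = $1,884.12

Interest = A - P = $1,884.12


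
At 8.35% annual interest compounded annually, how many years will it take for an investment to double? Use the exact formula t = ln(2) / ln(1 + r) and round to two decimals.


Doubling condition: (1 + r)^t = 2
Take ln of both sides: t × ln(1 + r) = ln(2)
t = ln(2) / ln(1 + r)
t = 0.693147 / 0.080197
t = 8.64

t = ln(2) / ln(1 + r) = 8.64 years


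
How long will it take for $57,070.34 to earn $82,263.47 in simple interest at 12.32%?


Rearrange the simple interest formula for t:
I = P × r × t  ⇒  t = I / (P × r)
t = $82,263.47 / ($57,070.34 × 0.1232)
t = 11.7

t = I/(P×r) = 11.7 years


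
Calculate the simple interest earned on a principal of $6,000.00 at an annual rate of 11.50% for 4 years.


Simple interest formula: I = P × r × t
I = $6,000.00 × 0.115 × 4
I = $2,760.00

I = P × r × t = $2,760.00


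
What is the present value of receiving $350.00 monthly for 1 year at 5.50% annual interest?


Present value of an ordinary annuity: PV = PMT × (1 − (1 + r)^(−n)) / r
Monthly rate r = 0.055/12 ≈ 0.00458333, n = 12
PV = $350.00 × (1 − (1 + 0.055/12)^(−12)) / (0.055/12)
PV = $350.00 × 11.650017
PV = $4,077.51

PV = PMT × (1-(1+r)^(-n))/r = $4,077.51


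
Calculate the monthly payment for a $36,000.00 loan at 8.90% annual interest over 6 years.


Loan payment formula: PMT = PV × r / (1 − (1 + r)^(−n))
Monthly rate r = 0.089/12 ≈ 0.00741667, n = 72 months
Denominator: 1 − (1 + 0.089/12)^(−72) = 0.412588
PMT = $36,000.00 × (0.089/12) / 0.412588
PMT = $647.13 per month

PMT = PV × r / (1-(1+r)^(-n)) = $647.13/month


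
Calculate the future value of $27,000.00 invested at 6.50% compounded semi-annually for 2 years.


Compound interest formula: A = P(1 + r/n)^(nt)
A = $27,000.00 × (1 + 0.065/2)^(2 × 2)
Growth factor: (1 + 0.065/2)^4 = 1.136476
A = $27,000.00 × 1.136476
A = $30,684.85

A = P(1 + r/n)^(nt) = $30,684.85


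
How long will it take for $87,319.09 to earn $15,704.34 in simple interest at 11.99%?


Rearrange the simple interest formula for t:
I = P × r × t  ⇒  t = I / (P × r)
t = $15,704.34 / ($87,319.09 × 0.1199)
t = 1.5

t = I/(P×r) = 1.5 years


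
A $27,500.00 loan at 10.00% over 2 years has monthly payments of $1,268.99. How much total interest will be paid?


Total paid over the life of the loan = PMT × n.
Total paid = $1,268.99 × 24 = $30,455.76
Total interest = total paid − principal = $30,455.76 − $27,500.00 = $2,955.76

Total interest = (PMT × n) - PV = $2,955.76


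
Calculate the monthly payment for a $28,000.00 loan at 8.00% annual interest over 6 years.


Loan payment formula: PMT = PV × r / (1 − (1 + r)^(−n))
Monthly rate r = 0.08/12 ≈ 0.00666667, n = 72 months
Denominator: 1 − (1 + 0.08/12)^(−72) = 0.380230
PMT = $28,000.00 × (0.08/12) / 0.380230
PMT = $490.93 per month

PMT = PV × r / (1-(1+r)^(-n)) = $490.93/month


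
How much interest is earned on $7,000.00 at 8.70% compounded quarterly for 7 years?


Compound interest earned = final amount − principal.
A = P(1 + r/n)^(nt) = $7,000.00 × (1 + 0.087/4)^(4 × 7) = $12,786.40
Interest = A − P = $12,786.40 − $7,000.00 = $5,786.40

Interest = A - P = $5,786.40


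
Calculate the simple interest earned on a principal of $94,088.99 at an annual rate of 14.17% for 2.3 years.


Simple interest formula: I = P × r × t
I = $94,088.99 × 0.1417 × 2.3
I = $30,664.54

I = P × r × t = $30,664.54


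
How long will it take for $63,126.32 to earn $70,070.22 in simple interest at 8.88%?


Rearrange the simple interest formula for t:
I = P × r × t  ⇒  t = I / (P × r)
t = $70,070.22 / ($63,126.32 × 0.0888)
t = 12.5

t = I/(P×r) = 12.5 years


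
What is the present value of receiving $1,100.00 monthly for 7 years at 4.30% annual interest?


Present value of an ordinary annuity: PV = PMT × (1 − (1 + r)^(−n)) / r
Monthly rate r = 0.043/12 ≈ 0.00358333, n = 84
PV = $1,100.00 × (1 − (1 + 0.043/12)^(−84)) / (0.043/12)
PV = $1,100.00 × 72.425289
PV = $79,667.82

PV = PMT × (1-(1+r)^(-n))/r = $79,667.82


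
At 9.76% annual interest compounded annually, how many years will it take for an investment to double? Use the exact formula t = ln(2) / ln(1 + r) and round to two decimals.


Doubling condition: (1 + r)^t = 2
Take ln of both sides: t × ln(1 + r) = ln(2)
t = ln(2) / ln(1 + r)
t = 0.693147 / 0.093126
t = 7.44

t = ln(2) / ln(1 + r) = 7.44 years


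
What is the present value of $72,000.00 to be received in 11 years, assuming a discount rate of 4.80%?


Present value formula: PV = FV / (1 + r)^t
PV = $72,000.00 / (1 + 0.048)^11
PV = $72,000.00 / 1.674843
PV = $42,989.10

PV = FV / (1 + r)^t = $42,989.10


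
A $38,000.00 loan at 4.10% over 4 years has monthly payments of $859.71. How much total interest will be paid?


Total paid over the life of the loan = PMT × n.
Total paid = $859.71 × 48 = $41,266.08
Total interest = total paid − principal = $41,266.08 − $38,000.00 = $3,266.08

Total interest = (PMT × n) - PV = $3,266.08


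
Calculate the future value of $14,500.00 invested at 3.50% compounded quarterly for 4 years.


Compound interest formula: A = P(1 + r/n)^(nt)
A = $14,500.00 × (1 + 0.035/4)^(4 × 4)
Growth factor: (1 + 0.035/4)^16 = 1.149574
A = $14,500.00 × 1.149574
A = $16,668.82

A = P(1 + r/n)^(nt) = $16,668.82


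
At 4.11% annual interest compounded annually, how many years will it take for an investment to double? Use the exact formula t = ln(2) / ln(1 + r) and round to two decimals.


Doubling condition: (1 + r)^t = 2
Take ln of both sides: t × ln(1 + r) = ln(2)
t = ln(2) / ln(1 + r)
t = 0.693147 / 0.040278
t = 17.21

t = ln(2) / ln(1 + r) = 17.21 years


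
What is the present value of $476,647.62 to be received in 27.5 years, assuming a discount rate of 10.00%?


Present value formula: PV = FV / (1 + r)^t
PV = $476,647.62 / (1 + 0.1)^27.5
PV = $476,647.62 / 13.749878
PV = $34,665.59

PV = FV / (1 + r)^t = $34,665.59


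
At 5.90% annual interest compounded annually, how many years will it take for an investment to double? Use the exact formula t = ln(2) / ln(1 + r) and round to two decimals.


Doubling condition: (1 + r)^t = 2
Take ln of both sides: t × ln(1 + r) = ln(2)
t = ln(2) / ln(1 + r)
t = 0.693147 / 0.057325
t = 12.09

t = ln(2) / ln(1 + r) = 12.09 years


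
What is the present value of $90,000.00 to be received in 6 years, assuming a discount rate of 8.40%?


Present value formula: PV = FV / (1 + r)^t
PV = $90,000.00 / (1 + 0.084)^6
PV = $90,000.00 / 1.62246633
PV = $55,471.10

PV = FV / (1 + r)^t = $55,471.10


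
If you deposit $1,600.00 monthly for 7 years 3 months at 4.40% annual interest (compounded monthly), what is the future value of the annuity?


Future value of an ordinary annuity: FV = PMT × ((1 + r)^n − 1) / r
Monthly rate r = 0.044/12 ≈ 0.00366667, n = 87
FV = $1,600.00 × ((1 + 0.044/12)^87 − 1) / (0.044/12)
FV = $1,600.00 × 102.258800
FV = $163,614.08

FV = PMT × ((1+r)^n - 1)/r = $163,614.08


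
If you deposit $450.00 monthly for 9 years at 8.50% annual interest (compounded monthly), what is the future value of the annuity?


Future value of an ordinary annuity: FV = PMT × ((1 + r)^n − 1) / r
Monthly rate r = 0.085/12 ≈ 0.00708333, n = 108
FV = $450.00 × ((1 + 0.085/12)^108 − 1) / (0.085/12)
FV = $450.00 × 161.393943
FV = $72,627.27

FV = PMT × ((1+r)^n - 1)/r = $72,627.27


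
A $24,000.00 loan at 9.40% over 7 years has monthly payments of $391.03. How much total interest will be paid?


Total paid over the life of the loan = PMT × n.
Total paid = $391.03 × 84 = $32,846.52
Total interest = total paid − principal = $32,846.52 − $24,000.00 = $8,846.52

Total interest = (PMT × n) - PV = $8,846.52


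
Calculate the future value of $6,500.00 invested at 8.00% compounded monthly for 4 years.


Compound interest formula: A = P(1 + r/n)^(nt)
A = $6,500.00 × (1 + 0.08/12)^(12 × 4)
Growth factor: (1 + 0.08/12)^48 = 1.375666
A = $6,500.00 × 1.375666
A = $8,941.83

A = P(1 + r/n)^(nt) = $8,941.83


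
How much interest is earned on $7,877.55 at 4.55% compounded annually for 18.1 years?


Compound interest earned = final amount − principal.
A = P(1 + r/n)^(nt) = $7,877.55 × (1 + 0.0455/1)^(1 × 18.1) = $17,626.10
Interest = A − P = $17,626.10 − $7,877.55 = $9,748.55

Interest = A - P = $9,748.55


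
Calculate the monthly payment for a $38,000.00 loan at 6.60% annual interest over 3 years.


Loan payment formula: PMT = PV × r / (1 − (1 + r)^(−n))
Monthly rate r = 0.066/12 = 0.0055, n = 36 months
Denominator: 1 − (1 + 0.066/12)^(−36) = 0.179185
PMT = $38,000.00 × (0.066/12) / 0.179185
PMT = $1,166.39 per month

PMT = PV × r / (1-(1+r)^(-n)) = $1,166.39/month


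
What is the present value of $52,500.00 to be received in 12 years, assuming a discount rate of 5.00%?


Present value formula: PV = FV / (1 + r)^t
PV = $52,500.00 / (1 + 0.05)^12
PV = $52,500.00 / 1.7958563
PV = $29,233.96

PV = FV / (1 + r)^t = $29,233.96
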